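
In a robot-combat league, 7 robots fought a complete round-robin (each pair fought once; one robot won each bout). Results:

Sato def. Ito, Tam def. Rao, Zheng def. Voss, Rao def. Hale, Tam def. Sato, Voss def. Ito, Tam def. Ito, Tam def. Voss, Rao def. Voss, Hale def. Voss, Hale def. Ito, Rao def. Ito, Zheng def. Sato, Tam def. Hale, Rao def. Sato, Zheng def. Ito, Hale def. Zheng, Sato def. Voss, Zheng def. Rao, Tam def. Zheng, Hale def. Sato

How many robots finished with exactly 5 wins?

0

Win totals: Sato 2, Zheng 4, Voss 1, Rao 4, Tam 6, Ito 0, Hale 4.
No robot has exactly 5 wins.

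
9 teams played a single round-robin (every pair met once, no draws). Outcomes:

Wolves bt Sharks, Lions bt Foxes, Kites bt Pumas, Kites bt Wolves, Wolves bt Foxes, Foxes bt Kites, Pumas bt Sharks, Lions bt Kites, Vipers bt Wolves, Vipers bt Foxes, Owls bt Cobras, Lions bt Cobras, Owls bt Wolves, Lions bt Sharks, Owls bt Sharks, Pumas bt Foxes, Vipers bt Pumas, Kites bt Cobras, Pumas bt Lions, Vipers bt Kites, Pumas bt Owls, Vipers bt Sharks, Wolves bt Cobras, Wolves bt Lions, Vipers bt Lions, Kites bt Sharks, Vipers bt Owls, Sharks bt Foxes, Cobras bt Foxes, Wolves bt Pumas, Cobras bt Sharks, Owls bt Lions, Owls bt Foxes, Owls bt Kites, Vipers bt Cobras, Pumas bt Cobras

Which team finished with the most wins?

Vipers

Win totals: Sharks 1, Cobras 2, Kites 4, Foxes 1, Wolves 5, Pumas 5, Owls 6, Lions 4, Vipers 8.
Vipers leads with 8 wins (next highest: 6).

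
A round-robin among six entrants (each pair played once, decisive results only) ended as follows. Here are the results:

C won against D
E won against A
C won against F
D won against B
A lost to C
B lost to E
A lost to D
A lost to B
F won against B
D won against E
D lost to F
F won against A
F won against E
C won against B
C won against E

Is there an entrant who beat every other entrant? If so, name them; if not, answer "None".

C has 5 wins out of 5 opponents — a perfect record.

C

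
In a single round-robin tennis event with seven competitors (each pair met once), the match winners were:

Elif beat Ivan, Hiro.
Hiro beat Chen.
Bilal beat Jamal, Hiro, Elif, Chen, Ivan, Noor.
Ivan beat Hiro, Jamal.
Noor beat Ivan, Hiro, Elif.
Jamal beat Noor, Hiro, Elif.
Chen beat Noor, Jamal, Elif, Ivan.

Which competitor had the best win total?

Win totals: Bilal 6, Noor 3, Chen 4, Elif 2, Jamal 3, Ivan 2, Hiro 1.
Bilal leads with 6 wins (next highest: 4).

Bilal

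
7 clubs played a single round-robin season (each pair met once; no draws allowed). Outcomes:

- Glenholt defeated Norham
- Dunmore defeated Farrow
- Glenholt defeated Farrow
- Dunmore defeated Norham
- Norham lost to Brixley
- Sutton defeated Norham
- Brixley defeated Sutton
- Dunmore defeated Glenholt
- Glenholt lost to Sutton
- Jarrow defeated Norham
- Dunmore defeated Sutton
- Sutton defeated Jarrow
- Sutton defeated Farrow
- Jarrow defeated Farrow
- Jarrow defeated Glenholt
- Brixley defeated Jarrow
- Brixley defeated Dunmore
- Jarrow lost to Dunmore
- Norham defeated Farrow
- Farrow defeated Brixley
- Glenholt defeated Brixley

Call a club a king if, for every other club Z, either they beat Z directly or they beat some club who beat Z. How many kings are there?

3

Sutton cannot reach Dunmore in two steps.
Dunmore reaches everyone (king).
Norham cannot reach Sutton, Dunmore, Glenholt, Jarrow in two steps.
Farrow cannot reach Glenholt in two steps.
Brixley reaches everyone (king).
Glenholt reaches everyone (king).
Jarrow cannot reach Sutton, Dunmore in two steps.
Kings: Dunmore, Brixley, Glenholt — 3.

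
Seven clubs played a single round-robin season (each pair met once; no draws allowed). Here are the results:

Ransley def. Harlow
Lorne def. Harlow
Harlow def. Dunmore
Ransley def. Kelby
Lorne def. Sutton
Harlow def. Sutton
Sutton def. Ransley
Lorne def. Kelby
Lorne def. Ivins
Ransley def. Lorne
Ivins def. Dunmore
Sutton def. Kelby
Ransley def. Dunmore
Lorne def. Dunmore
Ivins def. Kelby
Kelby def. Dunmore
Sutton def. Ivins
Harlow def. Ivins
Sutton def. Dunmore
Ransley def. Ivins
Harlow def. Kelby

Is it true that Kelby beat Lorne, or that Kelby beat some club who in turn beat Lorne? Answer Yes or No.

No

Kelby did not beat Lorne directly.
Kelby beat Dunmore, but each of them lost to Lorne. No two-step path.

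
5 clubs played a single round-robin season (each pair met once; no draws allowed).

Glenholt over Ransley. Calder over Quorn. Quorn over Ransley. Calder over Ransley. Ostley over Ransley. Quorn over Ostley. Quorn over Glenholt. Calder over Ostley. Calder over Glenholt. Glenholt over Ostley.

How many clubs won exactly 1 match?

1

Win totals: Calder 4, Glenholt 2, Ostley 1, Ransley 0, Quorn 3.
Exactly 1: Ostley — 1 club.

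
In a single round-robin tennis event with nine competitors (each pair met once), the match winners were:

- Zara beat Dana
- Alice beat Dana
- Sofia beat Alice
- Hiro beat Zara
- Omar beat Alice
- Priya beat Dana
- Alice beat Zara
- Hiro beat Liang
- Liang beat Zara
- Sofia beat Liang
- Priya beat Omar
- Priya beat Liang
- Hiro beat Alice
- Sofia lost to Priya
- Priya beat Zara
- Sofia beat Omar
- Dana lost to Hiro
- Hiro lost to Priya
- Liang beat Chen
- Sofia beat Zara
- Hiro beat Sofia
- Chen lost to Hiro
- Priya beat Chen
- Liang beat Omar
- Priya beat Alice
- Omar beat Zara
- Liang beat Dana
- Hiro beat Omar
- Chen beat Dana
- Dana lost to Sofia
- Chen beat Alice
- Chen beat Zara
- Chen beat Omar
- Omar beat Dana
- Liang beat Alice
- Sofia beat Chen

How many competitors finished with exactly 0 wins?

Win totals: Alice 2, Omar 3, Liang 5, Sofia 6, Priya 8, Hiro 7, Chen 4, Zara 1, Dana 0.
Exactly 0: Dana — 1 competitor.

1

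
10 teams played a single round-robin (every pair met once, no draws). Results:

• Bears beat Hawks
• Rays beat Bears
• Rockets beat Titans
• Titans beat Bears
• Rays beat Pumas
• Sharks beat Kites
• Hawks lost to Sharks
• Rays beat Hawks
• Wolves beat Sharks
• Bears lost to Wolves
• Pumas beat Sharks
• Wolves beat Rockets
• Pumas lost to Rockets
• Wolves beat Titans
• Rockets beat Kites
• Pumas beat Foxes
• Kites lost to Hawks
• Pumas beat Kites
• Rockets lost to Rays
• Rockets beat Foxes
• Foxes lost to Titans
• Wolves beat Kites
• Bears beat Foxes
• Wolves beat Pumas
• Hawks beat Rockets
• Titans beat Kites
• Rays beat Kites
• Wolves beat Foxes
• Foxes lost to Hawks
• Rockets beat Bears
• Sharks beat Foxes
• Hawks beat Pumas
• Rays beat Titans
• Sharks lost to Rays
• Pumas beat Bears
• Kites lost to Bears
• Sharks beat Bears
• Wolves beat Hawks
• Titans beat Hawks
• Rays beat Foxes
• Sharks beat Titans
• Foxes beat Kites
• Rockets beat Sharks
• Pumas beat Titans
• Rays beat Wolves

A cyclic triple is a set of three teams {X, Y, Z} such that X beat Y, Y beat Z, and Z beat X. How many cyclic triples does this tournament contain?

6

Win totals: Titans 4, Sharks 5, Hawks 4, Rockets 6, Kites 0, Foxes 1, Rays 9, Pumas 5, Bears 3, Wolves 8.
A team with w wins dominates both others in C(w,2) triples; summing gives 6 + 10 + 6 + 15 + 0 + 0 + 36 + 10 + 3 + 28 = 114 transitive triples.
Total triples C(10,3) = 120, so cyclic triples = 120 − 114 = 6.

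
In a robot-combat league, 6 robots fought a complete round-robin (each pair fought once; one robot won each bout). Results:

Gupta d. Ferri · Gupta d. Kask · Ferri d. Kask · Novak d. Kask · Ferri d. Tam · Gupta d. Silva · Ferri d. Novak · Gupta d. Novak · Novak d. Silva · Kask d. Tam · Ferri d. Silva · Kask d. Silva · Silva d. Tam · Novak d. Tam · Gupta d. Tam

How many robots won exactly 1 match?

1

Win totals: Novak 3, Silva 1, Gupta 5, Ferri 4, Kask 2, Tam 0.
Exactly 1: Silva — 1 robot.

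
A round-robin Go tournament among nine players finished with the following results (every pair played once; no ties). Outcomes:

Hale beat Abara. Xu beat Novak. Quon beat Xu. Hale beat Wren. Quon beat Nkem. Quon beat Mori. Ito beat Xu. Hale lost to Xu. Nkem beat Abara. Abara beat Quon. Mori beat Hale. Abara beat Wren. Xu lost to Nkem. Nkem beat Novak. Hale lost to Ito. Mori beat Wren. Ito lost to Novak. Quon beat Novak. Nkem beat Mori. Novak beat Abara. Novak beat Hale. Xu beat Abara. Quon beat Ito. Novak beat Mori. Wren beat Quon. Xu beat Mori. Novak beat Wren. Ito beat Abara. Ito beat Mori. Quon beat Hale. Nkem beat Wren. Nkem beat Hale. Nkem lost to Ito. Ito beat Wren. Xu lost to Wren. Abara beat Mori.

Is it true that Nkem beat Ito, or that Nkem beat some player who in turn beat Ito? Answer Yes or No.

Yes

Nkem did not beat Ito directly.
Nkem beat Hale, Novak, Xu, Wren, Mori, Abara. Of those, Novak beat Ito.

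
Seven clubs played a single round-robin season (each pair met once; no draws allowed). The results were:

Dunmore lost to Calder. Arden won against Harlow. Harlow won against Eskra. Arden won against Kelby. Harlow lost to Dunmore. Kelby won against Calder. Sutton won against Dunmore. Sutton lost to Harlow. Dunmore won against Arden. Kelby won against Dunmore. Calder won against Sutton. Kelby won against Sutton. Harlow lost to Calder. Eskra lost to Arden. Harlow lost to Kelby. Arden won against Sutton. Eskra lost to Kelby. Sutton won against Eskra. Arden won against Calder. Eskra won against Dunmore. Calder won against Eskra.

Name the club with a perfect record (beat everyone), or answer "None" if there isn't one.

Highest win total is Kelby with 5 (out of 6 possible).
Kelby lost to Arden, so no club went undefeated.

None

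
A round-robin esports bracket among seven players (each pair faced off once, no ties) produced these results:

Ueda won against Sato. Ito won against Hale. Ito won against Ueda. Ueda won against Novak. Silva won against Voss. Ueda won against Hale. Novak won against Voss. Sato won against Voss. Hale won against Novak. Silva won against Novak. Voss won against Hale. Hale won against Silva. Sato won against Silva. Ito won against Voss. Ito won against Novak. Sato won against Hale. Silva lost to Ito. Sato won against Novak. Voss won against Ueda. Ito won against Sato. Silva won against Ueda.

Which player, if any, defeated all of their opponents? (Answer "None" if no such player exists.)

Ito has 6 wins out of 6 opponents — a perfect record.

Ito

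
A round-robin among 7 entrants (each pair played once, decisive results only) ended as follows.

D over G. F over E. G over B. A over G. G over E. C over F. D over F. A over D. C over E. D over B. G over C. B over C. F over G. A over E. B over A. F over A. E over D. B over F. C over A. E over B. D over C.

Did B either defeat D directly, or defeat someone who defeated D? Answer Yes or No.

B did not beat D directly.
B beat A, C, F. Of those, A beat D.

Yes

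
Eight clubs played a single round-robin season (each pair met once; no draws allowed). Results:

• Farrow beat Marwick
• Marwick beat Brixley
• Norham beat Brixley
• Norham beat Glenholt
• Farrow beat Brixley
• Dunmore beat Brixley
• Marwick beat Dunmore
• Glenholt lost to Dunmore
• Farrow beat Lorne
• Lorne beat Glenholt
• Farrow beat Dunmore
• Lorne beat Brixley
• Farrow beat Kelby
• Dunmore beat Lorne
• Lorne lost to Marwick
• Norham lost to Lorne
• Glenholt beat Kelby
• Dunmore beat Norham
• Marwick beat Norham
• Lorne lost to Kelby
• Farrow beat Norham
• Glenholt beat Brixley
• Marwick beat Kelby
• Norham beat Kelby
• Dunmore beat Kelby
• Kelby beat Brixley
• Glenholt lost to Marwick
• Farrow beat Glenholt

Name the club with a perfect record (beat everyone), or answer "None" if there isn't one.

Farrow

Farrow has 7 wins out of 7 opponents — a perfect record.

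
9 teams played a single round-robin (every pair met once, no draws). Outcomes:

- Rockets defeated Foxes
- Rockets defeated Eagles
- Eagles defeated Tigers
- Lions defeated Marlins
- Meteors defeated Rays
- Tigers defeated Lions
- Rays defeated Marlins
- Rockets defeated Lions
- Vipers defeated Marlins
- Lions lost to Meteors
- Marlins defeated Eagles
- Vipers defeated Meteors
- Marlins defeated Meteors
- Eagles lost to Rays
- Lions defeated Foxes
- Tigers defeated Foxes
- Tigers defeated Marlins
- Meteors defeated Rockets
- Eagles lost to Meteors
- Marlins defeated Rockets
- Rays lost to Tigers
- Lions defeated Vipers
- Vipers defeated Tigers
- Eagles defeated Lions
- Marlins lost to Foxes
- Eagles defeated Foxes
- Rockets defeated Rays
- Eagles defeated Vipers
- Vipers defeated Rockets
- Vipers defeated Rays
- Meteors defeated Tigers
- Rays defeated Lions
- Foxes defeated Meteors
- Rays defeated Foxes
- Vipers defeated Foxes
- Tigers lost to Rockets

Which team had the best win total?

Vipers

Win totals: Eagles 4, Rockets 5, Vipers 6, Tigers 4, Rays 4, Foxes 2, Marlins 3, Meteors 5, Lions 3.
Vipers leads with 6 wins (next highest: 5).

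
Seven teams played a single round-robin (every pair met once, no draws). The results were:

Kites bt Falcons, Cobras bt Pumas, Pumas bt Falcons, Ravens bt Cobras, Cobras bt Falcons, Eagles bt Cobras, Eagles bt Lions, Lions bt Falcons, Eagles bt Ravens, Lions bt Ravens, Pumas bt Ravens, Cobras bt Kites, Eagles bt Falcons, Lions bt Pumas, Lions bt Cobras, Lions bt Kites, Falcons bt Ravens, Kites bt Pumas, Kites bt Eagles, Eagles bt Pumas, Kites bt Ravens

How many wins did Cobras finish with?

3

Cobras' results: beat Kites, Falcons, Pumas; lost to Lions, Eagles, Ravens.
That is 3 wins.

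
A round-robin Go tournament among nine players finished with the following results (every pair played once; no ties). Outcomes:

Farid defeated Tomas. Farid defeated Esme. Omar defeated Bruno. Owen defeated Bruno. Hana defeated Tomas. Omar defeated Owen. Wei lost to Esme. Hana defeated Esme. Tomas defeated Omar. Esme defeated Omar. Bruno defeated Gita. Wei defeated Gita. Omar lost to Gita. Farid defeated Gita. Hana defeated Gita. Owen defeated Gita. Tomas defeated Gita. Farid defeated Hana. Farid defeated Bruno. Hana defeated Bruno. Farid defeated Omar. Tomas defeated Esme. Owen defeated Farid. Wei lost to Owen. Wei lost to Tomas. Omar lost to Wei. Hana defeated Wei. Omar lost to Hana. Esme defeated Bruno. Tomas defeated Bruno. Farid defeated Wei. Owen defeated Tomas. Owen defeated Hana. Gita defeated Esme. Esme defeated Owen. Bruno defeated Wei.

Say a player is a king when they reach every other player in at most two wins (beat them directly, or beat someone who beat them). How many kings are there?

3

Omar cannot reach Esme in two steps.
Tomas cannot reach Farid, Hana in two steps.
Farid reaches everyone (king).
Hana cannot reach Farid in two steps.
Owen reaches everyone (king).
Gita cannot reach Tomas, Farid, Hana in two steps.
Esme reaches everyone (king).
Wei cannot reach Tomas, Farid, Hana in two steps.
Bruno cannot reach Tomas, Farid, Hana, Owen in two steps.
Kings: Farid, Owen, Esme — 3.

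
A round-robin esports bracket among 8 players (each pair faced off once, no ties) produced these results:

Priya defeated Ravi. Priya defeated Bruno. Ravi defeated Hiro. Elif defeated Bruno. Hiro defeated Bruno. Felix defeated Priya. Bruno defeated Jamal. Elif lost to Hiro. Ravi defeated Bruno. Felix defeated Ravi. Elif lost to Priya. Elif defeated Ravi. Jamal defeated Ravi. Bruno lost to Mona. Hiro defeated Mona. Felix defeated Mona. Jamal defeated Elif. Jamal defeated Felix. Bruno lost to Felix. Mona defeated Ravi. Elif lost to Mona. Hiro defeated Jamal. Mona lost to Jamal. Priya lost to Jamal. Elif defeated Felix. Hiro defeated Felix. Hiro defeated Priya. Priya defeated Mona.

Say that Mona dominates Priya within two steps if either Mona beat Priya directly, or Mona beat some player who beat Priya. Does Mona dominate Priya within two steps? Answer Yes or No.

No

Mona did not beat Priya directly.
Mona beat Ravi, Bruno, Elif, but each of them lost to Priya. No two-step path.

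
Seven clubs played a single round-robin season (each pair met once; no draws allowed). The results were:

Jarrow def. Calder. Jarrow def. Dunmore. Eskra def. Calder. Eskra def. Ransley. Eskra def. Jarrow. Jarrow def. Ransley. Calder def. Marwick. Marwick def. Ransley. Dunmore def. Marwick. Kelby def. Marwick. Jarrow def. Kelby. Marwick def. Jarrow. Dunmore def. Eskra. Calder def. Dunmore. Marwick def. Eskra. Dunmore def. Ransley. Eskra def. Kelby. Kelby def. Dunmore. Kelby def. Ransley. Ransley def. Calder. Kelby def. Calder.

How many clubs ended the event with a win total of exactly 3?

Win totals: Ransley 1, Marwick 3, Eskra 4, Jarrow 4, Kelby 4, Dunmore 3, Calder 2.
Exactly 3: Marwick, Dunmore — 2 clubs.

2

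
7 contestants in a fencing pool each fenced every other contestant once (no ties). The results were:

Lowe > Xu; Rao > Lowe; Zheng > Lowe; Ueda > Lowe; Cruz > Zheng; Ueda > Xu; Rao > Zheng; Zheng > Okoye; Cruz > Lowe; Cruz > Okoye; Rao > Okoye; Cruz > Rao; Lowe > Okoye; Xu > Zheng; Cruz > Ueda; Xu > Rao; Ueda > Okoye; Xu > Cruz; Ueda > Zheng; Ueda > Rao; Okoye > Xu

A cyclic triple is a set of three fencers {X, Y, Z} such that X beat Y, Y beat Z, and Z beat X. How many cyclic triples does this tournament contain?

Win totals: Zheng 2, Lowe 2, Xu 3, Ueda 5, Cruz 5, Rao 3, Okoye 1.
A fencer with w wins dominates both others in C(w,2) triples; summing gives 1 + 1 + 3 + 10 + 10 + 3 + 0 = 28 transitive triples.
Total triples C(7,3) = 35, so cyclic triples = 35 − 28 = 7.

7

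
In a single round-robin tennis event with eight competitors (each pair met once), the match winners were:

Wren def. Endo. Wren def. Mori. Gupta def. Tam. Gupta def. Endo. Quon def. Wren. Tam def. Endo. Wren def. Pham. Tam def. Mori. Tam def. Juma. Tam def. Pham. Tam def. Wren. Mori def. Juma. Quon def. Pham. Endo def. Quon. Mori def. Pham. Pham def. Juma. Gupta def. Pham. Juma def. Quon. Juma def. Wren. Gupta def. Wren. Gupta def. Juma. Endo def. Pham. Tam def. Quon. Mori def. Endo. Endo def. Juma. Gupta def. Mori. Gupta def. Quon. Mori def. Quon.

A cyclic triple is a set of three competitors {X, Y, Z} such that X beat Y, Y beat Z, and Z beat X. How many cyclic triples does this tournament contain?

6

Win totals: Wren 3, Pham 1, Quon 2, Endo 3, Tam 6, Mori 4, Juma 2, Gupta 7.
A competitor with w wins dominates both others in C(w,2) triples; summing gives 3 + 0 + 1 + 3 + 15 + 6 + 1 + 21 = 50 transitive triples.
Total triples C(8,3) = 56, so cyclic triples = 56 − 50 = 6.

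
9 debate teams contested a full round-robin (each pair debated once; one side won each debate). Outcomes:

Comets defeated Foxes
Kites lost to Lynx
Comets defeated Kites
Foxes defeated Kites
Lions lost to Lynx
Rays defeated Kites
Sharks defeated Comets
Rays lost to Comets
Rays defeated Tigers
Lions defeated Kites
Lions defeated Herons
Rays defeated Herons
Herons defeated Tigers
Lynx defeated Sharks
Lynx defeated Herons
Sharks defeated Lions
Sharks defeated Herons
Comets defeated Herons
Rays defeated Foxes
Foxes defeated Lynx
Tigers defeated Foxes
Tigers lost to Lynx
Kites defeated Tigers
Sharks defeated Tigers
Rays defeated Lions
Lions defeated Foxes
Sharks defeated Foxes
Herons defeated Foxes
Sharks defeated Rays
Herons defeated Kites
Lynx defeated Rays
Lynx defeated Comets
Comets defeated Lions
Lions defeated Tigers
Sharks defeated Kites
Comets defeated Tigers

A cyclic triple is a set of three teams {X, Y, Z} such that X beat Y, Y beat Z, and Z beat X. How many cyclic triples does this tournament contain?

Win totals: Tigers 1, Sharks 7, Foxes 2, Comets 6, Lynx 7, Kites 1, Lions 4, Herons 3, Rays 5.
A team with w wins dominates both others in C(w,2) triples; summing gives 0 + 21 + 1 + 15 + 21 + 0 + 6 + 3 + 10 = 77 transitive triples.
Total triples C(9,3) = 84, so cyclic triples = 84 − 77 = 7.

7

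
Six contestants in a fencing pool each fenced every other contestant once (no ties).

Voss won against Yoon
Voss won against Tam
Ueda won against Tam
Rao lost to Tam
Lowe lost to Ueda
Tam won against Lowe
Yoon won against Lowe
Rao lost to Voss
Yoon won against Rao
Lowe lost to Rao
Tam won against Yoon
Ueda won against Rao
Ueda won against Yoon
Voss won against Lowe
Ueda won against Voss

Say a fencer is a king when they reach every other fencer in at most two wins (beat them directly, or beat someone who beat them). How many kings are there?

1

Tam cannot reach Voss, Ueda in two steps.
Voss cannot reach Ueda in two steps.
Ueda reaches everyone (king).
Rao cannot reach Tam, Voss, Ueda, Yoon in two steps.
Lowe cannot reach Tam, Voss, Ueda, Rao, Yoon in two steps.
Yoon cannot reach Tam, Voss, Ueda in two steps.
Kings: Ueda — 1.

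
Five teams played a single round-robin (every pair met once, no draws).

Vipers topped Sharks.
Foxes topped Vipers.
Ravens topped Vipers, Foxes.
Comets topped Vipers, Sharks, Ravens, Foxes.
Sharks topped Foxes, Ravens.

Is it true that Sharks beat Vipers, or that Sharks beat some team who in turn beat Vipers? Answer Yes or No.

Yes

Sharks did not beat Vipers directly.
Sharks beat Foxes, Ravens. Of those, Foxes beat Vipers.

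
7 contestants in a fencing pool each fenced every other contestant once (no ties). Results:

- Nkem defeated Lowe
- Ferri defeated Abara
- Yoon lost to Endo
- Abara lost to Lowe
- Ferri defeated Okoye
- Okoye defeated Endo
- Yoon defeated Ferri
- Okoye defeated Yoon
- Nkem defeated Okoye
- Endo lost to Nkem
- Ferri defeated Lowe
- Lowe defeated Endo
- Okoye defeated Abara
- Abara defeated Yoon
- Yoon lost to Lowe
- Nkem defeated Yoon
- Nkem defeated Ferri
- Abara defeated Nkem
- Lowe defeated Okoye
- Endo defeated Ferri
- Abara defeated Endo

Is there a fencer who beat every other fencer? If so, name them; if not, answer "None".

Highest win total is Nkem with 5 (out of 6 possible).
Nkem lost to Abara, so no fencer went undefeated.

None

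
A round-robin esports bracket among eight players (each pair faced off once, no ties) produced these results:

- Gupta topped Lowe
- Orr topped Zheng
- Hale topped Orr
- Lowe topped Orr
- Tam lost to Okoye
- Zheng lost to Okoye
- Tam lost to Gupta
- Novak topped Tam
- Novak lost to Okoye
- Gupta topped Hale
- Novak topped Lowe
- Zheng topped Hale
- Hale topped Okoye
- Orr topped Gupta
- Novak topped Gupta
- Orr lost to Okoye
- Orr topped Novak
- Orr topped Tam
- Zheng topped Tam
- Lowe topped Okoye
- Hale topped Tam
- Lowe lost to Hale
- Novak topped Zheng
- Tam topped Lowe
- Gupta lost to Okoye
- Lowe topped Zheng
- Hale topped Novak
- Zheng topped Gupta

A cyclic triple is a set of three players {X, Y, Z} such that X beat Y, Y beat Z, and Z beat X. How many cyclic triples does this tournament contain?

Win totals: Orr 4, Tam 1, Zheng 3, Okoye 5, Novak 4, Lowe 3, Gupta 3, Hale 5.
A player with w wins dominates both others in C(w,2) triples; summing gives 6 + 0 + 3 + 10 + 6 + 3 + 3 + 10 = 41 transitive triples.
Total triples C(8,3) = 56, so cyclic triples = 56 − 41 = 15.

15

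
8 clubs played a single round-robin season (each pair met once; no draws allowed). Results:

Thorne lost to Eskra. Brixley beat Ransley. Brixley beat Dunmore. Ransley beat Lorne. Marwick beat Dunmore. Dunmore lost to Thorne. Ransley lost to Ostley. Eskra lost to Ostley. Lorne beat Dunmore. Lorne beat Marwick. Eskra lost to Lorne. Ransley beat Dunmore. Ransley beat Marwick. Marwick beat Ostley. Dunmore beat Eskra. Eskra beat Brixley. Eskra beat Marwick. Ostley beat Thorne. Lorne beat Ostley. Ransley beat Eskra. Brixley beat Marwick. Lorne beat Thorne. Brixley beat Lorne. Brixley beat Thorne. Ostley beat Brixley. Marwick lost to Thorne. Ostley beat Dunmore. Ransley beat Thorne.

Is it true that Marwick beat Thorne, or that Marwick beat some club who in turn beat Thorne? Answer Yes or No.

Marwick did not beat Thorne directly.
Marwick beat Ostley, Dunmore. Of those, Ostley beat Thorne.

Yes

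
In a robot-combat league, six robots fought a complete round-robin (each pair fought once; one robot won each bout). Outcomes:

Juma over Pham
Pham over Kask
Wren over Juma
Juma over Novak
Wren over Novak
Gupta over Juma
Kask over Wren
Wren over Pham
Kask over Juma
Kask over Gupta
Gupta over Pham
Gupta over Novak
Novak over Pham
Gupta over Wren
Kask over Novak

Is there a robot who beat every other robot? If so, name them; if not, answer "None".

Highest win total is Kask with 4 (out of 5 possible).
Kask lost to Pham, so no robot went undefeated.

None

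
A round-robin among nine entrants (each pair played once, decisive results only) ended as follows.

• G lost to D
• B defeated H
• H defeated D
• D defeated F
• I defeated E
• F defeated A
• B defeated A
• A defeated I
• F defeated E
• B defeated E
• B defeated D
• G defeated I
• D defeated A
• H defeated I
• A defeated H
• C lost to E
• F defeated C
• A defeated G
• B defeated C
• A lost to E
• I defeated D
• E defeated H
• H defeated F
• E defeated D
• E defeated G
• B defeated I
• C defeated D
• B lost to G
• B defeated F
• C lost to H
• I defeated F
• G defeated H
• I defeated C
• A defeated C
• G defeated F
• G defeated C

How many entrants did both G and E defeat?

2

G beat: B, C, F, H, I.
E beat: A, C, D, G, H.
Both beat: C, H — 2.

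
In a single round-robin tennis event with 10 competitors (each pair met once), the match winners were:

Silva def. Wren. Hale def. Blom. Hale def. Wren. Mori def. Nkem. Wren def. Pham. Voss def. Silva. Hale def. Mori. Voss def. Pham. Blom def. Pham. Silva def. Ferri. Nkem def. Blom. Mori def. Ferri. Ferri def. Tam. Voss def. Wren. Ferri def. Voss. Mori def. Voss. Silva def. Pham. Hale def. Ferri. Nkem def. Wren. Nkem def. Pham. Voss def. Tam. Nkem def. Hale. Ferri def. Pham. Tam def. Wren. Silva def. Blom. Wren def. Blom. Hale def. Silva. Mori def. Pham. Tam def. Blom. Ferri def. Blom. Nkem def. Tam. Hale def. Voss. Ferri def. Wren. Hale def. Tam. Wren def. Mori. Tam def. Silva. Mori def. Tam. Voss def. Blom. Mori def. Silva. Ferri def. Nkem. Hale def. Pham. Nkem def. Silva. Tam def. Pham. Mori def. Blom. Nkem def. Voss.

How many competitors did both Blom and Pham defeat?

0

Blom beat: Pham.
Pham beat: no one.
No one was beaten by both.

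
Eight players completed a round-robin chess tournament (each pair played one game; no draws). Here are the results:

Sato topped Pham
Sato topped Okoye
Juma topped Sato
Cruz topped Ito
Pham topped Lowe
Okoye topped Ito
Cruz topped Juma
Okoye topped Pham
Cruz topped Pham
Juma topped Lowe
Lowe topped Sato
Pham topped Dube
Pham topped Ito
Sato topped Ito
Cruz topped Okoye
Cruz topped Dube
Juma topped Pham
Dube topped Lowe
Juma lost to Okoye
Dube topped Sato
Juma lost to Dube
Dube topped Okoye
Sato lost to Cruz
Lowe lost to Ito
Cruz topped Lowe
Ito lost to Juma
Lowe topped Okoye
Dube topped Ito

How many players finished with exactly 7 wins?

Win totals: Dube 5, Ito 1, Lowe 2, Cruz 7, Juma 4, Pham 3, Okoye 3, Sato 3.
Exactly 7: Cruz — 1 player.

1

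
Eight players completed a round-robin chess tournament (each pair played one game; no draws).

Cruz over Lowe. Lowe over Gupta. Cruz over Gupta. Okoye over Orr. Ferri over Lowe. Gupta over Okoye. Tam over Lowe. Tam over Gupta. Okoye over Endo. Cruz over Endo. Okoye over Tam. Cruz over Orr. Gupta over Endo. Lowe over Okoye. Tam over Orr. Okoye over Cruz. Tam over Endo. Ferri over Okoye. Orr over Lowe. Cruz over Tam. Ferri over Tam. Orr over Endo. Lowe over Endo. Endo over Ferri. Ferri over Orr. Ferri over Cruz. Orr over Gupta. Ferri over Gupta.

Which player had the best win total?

Win totals: Cruz 5, Lowe 3, Gupta 2, Tam 4, Okoye 4, Orr 3, Ferri 6, Endo 1.
Ferri leads with 6 wins (next highest: 5).

Ferri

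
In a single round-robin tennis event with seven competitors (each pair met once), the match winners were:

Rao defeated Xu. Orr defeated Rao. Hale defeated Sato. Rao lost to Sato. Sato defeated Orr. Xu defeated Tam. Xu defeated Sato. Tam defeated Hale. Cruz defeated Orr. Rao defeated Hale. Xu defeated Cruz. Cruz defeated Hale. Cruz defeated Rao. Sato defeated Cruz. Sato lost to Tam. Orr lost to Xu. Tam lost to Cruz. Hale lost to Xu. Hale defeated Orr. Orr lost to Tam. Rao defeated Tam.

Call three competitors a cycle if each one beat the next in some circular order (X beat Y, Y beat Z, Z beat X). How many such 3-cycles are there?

9

Win totals: Rao 3, Tam 3, Cruz 4, Hale 2, Orr 1, Sato 3, Xu 5.
A competitor with w wins dominates both others in C(w,2) triples; summing gives 3 + 3 + 6 + 1 + 0 + 3 + 10 = 26 transitive triples.
Total triples C(7,3) = 35, so cyclic triples = 35 − 26 = 9.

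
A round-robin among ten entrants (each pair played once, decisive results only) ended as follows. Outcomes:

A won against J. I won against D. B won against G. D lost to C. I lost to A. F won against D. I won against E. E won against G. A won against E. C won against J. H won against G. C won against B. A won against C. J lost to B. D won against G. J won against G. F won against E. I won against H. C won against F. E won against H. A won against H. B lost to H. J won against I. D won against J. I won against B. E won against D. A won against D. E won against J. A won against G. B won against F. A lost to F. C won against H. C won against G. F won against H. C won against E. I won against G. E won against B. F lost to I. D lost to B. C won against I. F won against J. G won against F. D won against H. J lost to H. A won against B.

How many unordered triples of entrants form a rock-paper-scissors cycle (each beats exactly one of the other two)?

16

Win totals: A 8, B 4, C 8, D 3, E 5, F 5, G 1, H 3, I 6, J 2.
An entrant with w wins dominates both others in C(w,2) triples; summing gives 28 + 6 + 28 + 3 + 10 + 10 + 0 + 3 + 15 + 1 = 104 transitive triples.
Total triples C(10,3) = 120, so cyclic triples = 120 − 104 = 16.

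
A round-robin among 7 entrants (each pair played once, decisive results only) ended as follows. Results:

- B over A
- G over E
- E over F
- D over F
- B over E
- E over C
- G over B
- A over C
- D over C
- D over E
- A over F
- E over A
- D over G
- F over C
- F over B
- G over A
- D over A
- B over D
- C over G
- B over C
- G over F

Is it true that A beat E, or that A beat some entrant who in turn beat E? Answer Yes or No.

A did not beat E directly.
A beat C, F, but each of them lost to E. No two-step path.

No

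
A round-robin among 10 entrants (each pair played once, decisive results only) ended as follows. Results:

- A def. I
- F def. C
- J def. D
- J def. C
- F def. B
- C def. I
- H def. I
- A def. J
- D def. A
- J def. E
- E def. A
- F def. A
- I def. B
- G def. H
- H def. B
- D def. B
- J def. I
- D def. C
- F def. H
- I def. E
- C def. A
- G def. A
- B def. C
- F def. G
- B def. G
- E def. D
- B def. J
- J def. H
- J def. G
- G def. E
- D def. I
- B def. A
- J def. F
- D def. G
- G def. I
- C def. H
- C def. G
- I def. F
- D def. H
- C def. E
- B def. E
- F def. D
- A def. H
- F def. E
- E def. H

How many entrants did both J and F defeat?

5

J beat: C, D, E, F, G, H, I.
F beat: A, B, C, D, E, G, H.
Both beat: C, D, E, G, H — 5.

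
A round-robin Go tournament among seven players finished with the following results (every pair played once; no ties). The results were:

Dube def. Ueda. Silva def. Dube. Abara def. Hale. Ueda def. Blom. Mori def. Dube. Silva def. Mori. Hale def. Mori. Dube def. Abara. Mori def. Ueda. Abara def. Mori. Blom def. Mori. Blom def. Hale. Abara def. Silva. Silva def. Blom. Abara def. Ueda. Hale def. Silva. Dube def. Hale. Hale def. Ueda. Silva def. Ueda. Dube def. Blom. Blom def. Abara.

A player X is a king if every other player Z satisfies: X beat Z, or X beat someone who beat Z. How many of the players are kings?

Silva reaches everyone (king).
Ueda cannot reach Silva, Dube in two steps.
Dube reaches everyone (king).
Abara reaches everyone (king).
Mori cannot reach Silva in two steps.
Blom reaches everyone (king).
Hale cannot reach Abara in two steps.
Kings: Silva, Dube, Abara, Blom — 4.

4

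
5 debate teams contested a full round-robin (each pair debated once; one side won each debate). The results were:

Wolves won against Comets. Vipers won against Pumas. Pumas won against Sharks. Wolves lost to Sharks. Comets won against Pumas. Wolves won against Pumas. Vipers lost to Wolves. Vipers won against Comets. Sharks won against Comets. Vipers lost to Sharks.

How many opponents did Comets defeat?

1

Comets' results: beat Pumas; lost to Vipers, Wolves, Sharks.
That is 1 win.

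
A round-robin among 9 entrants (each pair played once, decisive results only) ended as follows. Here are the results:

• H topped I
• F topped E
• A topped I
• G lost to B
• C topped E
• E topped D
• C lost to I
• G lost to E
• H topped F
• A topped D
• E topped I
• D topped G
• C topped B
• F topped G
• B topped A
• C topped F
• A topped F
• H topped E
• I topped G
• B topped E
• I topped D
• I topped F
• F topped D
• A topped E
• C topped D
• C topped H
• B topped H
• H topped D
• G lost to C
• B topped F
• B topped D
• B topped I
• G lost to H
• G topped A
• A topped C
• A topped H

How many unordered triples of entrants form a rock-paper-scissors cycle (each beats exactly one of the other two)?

11

Win totals: A 6, B 7, C 6, D 1, E 3, F 3, G 1, H 5, I 4.
An entrant with w wins dominates both others in C(w,2) triples; summing gives 15 + 21 + 15 + 0 + 3 + 3 + 0 + 10 + 6 = 73 transitive triples.
Total triples C(9,3) = 84, so cyclic triples = 84 − 73 = 11.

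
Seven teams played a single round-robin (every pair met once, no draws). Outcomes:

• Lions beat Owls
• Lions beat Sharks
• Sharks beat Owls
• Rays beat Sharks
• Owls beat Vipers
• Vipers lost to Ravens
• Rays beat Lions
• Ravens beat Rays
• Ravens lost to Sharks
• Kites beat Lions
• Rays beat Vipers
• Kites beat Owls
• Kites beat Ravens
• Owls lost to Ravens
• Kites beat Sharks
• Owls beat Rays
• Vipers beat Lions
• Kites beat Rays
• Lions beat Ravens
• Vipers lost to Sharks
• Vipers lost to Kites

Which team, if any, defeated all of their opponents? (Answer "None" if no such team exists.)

Kites has 6 wins out of 6 opponents — a perfect record.

Kites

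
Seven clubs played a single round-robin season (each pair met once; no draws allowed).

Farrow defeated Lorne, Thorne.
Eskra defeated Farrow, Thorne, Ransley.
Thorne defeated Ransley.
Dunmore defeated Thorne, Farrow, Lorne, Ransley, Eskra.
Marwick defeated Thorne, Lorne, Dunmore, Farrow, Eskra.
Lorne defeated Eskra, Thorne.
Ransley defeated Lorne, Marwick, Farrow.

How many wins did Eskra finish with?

3

Eskra's results: beat Farrow, Ransley, Thorne; lost to Dunmore, Lorne, Marwick.
That is 3 wins.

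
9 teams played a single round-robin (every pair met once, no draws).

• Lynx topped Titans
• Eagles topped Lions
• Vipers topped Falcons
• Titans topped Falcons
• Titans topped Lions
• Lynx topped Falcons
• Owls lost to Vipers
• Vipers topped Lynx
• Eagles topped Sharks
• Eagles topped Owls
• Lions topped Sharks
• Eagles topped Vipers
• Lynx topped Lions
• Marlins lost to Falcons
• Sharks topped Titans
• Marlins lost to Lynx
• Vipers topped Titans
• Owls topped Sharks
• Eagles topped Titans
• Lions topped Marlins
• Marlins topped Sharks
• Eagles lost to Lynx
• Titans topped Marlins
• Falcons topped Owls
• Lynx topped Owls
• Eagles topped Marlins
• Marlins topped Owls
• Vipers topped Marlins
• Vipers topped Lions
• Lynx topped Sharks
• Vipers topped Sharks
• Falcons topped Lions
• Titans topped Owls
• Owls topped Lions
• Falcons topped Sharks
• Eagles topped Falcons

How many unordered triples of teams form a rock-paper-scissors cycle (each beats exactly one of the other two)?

6

Win totals: Falcons 4, Marlins 2, Lynx 7, Owls 2, Eagles 7, Titans 4, Lions 2, Vipers 7, Sharks 1.
A team with w wins dominates both others in C(w,2) triples; summing gives 6 + 1 + 21 + 1 + 21 + 6 + 1 + 21 + 0 = 78 transitive triples.
Total triples C(9,3) = 84, so cyclic triples = 84 − 78 = 6.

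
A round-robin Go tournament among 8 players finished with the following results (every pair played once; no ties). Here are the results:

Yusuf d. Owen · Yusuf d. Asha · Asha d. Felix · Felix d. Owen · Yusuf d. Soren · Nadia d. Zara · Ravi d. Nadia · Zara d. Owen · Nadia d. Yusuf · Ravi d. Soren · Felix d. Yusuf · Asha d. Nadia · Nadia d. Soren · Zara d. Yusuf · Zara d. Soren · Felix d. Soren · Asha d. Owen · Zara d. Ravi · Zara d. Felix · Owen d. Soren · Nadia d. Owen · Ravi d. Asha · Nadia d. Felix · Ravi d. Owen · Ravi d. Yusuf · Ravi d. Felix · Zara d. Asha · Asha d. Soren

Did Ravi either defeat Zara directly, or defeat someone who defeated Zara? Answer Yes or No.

Ravi did not beat Zara directly.
Ravi beat Yusuf, Owen, Felix, Nadia, Asha, Soren. Of those, Nadia beat Zara.

Yes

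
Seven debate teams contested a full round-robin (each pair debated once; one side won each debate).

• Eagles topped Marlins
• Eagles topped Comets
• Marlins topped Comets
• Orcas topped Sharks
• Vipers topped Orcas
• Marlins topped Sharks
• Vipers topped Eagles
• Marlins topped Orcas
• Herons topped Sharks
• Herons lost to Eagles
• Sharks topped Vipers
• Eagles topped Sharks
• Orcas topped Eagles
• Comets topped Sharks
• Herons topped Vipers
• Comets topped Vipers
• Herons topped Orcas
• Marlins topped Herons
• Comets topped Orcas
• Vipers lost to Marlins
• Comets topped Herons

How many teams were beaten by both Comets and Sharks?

Comets beat: Orcas, Herons, Vipers, Sharks.
Sharks beat: Vipers.
Both beat: Vipers — 1.

1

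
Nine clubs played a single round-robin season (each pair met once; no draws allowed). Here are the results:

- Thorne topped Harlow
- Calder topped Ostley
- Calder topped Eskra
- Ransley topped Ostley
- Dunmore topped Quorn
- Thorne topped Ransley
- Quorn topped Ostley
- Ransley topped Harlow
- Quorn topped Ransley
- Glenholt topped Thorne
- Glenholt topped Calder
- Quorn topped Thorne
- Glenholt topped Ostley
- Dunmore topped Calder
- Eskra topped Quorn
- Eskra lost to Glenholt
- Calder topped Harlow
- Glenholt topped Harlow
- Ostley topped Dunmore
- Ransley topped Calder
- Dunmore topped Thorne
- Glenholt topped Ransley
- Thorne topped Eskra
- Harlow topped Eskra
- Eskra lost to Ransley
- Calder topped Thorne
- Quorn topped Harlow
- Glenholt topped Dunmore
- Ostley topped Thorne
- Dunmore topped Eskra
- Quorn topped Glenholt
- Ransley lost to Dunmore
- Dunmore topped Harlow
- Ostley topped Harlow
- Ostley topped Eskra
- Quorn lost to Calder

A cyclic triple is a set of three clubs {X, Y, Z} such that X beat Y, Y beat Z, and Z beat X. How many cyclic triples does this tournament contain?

Win totals: Dunmore 6, Glenholt 7, Harlow 1, Calder 5, Eskra 1, Thorne 3, Ransley 4, Ostley 4, Quorn 5.
A club with w wins dominates both others in C(w,2) triples; summing gives 15 + 21 + 0 + 10 + 0 + 3 + 6 + 6 + 10 = 71 transitive triples.
Total triples C(9,3) = 84, so cyclic triples = 84 − 71 = 13.

13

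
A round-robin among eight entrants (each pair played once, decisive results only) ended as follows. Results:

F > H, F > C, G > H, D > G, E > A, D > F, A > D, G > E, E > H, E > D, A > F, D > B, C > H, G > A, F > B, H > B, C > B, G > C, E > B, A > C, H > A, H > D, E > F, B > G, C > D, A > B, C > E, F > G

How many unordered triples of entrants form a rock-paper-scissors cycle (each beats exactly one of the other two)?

16

Win totals: A 4, B 1, C 4, D 3, E 5, F 4, G 4, H 3.
An entrant with w wins dominates both others in C(w,2) triples; summing gives 6 + 0 + 6 + 3 + 10 + 6 + 6 + 3 = 40 transitive triples.
Total triples C(8,3) = 56, so cyclic triples = 56 − 40 = 16.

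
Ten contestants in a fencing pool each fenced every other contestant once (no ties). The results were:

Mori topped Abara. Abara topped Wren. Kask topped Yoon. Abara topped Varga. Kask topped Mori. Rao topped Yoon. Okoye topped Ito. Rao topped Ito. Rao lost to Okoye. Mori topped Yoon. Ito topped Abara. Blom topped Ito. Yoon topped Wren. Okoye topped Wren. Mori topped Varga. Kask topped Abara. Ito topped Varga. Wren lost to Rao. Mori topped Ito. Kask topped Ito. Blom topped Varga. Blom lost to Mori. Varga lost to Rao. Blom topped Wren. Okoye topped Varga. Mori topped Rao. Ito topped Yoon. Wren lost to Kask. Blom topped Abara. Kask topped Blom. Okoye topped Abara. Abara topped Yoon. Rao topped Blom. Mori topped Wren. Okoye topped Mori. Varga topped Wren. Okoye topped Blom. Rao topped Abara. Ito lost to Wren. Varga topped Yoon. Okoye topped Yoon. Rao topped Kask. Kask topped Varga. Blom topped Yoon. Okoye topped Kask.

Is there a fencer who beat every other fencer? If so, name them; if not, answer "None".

Okoye has 9 wins out of 9 opponents — a perfect record.

Okoye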